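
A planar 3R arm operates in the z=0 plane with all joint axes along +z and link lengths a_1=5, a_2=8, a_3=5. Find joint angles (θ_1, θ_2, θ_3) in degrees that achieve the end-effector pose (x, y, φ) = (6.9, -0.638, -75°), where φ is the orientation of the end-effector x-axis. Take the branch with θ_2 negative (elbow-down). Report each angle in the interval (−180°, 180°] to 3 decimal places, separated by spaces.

wrist centre = target − a_3·(cos φ, sin φ) = (5.6059, 4.1916)
cos θ_2 = (48.9959−5²−8²)/(2·5·8) = -0.5001; θ_2 = -120.0034° (elbow-down)
β = atan2(4.1916,5.6059) = 36.7861°; ψ = atan2(-6.9280,0.9996) = -81.7898°
θ_1 = β − ψ = 118.5759°
θ_3 = φ − θ_1 − θ_2 = -73.5725° (wrapped to (-180°,180°])

118.576 -120.003 -73.573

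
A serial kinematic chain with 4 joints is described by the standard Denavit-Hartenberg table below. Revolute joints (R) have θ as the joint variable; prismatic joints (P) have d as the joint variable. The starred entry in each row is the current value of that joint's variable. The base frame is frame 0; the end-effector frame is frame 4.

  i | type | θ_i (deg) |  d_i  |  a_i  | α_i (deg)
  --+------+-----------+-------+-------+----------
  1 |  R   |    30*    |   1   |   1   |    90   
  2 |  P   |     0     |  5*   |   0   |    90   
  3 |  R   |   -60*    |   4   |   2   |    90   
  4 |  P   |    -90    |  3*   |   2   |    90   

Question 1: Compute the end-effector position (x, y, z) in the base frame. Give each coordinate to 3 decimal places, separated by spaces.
after link 1: o_1 = (0.8660, 0.5000, 1.0000)
after link 2: o_2 = (3.3660, -3.8301, 1.0000)
after link 3: o_3 = (3.3660, -1.8301, -3.0000)
after link 4: o_4 = (0.3660, -1.8301, -1.0000)

0.366 -1.830 -1.000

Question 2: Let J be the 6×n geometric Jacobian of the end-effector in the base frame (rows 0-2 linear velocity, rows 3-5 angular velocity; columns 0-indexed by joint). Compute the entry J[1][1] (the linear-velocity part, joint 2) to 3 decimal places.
-0.866

prismatic axis z_1 = (0.5000,-0.8660,0.0000)
J_v[:, 1] = z_1; J_ω[:, 1] = (0,0,0)
entry J[1][1] = -0.8660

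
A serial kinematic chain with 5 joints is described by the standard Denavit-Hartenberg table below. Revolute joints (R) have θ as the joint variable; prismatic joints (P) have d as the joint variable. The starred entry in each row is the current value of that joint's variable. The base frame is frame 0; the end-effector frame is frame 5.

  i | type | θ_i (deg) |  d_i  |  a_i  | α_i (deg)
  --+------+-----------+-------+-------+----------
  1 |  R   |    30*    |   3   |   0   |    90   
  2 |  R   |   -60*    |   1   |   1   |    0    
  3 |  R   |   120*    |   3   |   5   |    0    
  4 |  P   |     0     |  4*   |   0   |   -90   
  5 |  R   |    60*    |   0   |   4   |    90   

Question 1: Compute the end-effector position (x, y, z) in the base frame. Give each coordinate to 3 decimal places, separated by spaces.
after link 1: o_1 = (0.0000, 0.0000, 3.0000)
after link 2: o_2 = (0.9330, -0.6160, 2.1340)
after link 3: o_3 = (4.5981, -1.9641, 6.4641)
after link 4: o_4 = (6.5981, -5.4282, 6.4641)
after link 5: o_5 = (5.7321, -1.9282, 8.1962)

5.732 -1.928 8.196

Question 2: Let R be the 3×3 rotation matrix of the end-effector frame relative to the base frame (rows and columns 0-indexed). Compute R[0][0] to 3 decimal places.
-0.217

End-effector x-axis (col 0 of R) = (-0.2165,0.8750,0.4330)
R[0][0] = -0.2165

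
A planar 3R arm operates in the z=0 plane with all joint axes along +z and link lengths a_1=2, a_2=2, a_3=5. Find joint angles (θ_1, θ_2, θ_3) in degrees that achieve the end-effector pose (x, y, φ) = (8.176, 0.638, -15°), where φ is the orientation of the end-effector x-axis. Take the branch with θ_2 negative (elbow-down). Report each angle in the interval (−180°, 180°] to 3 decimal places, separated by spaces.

wrist centre = target − a_3·(cos φ, sin φ) = (3.3464, 1.9321)
cos θ_2 = (14.9312−2²−2²)/(2·2·2) = 0.8664; θ_2 = -29.9572° (elbow-down)
β = atan2(1.9321,3.3464) = 30.0009°; ψ = atan2(-0.9987,3.7328) = -14.9786°
θ_1 = β − ψ = 44.9795°
θ_3 = φ − θ_1 − θ_2 = -30.0223° (wrapped to (-180°,180°])

44.979 -29.957 -30.022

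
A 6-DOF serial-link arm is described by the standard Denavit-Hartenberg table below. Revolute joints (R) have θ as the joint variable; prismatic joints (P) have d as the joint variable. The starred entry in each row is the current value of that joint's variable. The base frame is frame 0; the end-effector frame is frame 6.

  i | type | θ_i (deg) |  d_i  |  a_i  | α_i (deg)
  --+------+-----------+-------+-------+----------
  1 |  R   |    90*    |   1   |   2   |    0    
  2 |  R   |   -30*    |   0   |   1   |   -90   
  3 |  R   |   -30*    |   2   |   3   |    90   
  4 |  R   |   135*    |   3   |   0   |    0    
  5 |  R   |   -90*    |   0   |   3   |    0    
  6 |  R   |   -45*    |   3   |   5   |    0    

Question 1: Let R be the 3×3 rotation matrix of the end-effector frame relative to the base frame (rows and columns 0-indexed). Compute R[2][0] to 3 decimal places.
0.500

End-effector x-axis (col 0 of R) = (0.4330,0.7500,0.5000)
R[2][0] = 0.5000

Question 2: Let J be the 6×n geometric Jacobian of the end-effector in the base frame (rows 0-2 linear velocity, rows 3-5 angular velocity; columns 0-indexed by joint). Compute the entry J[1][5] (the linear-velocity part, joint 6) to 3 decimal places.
2.500

axis z_5 = (-0.2500,-0.4330,0.8660); lever o_n−o_5 = (1.4151,2.4510,5.0981)
cross product → J_v[:, 5] = (-4.3301,2.5000,-0.0000)
J_ω[:, 5] = z_5
entry J[1][5] = 2.5000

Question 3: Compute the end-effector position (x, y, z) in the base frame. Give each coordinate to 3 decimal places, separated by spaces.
-0.187 9.920 11.257

after link 1: o_1 = (0.0000, 2.0000, 1.0000)
after link 2: o_2 = (0.5000, 2.8660, 1.0000)
after link 3: o_3 = (0.0670, 6.1160, 2.5000)
after link 4: o_4 = (-0.6830, 4.8170, 5.0981)
after link 5: o_5 = (-1.6016, 7.4686, 6.1587)
after link 6: o_6 = (-0.1865, 9.9196, 11.2568)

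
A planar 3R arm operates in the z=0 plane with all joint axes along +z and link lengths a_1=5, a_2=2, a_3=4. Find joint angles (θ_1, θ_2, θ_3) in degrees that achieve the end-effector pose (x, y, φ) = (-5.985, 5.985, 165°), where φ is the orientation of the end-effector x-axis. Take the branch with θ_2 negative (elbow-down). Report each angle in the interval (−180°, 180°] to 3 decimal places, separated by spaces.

wrist centre = target − a_3·(cos φ, sin φ) = (-2.1213, 4.9497)
cos θ_2 = (28.9997−5²−2²)/(2·5·2) = -0.0000; θ_2 = -90.0010° (elbow-down)
β = atan2(4.9497,-2.1213) = 113.1985°; ψ = atan2(-2.0000,5.0000) = -21.8015°
θ_1 = β − ψ = 135.0000°
θ_3 = φ − θ_1 − θ_2 = 120.0010° (wrapped to (-180°,180°])

135.000 -90.001 120.001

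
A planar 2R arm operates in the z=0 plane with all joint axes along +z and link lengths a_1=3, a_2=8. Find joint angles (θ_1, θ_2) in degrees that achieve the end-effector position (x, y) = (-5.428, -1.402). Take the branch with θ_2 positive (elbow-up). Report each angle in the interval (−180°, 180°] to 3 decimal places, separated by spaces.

cos θ_2 = (31.4288−3²−8²)/(2·3·8) = -0.8661; θ_2 = 150.0048° (elbow-up)
β = atan2(-1.4020,-5.4280) = -165.5176°; ψ = atan2(3.9994,-3.9285) = 134.4877°
θ_1 = β − ψ = -300.0053°

59.995 150.005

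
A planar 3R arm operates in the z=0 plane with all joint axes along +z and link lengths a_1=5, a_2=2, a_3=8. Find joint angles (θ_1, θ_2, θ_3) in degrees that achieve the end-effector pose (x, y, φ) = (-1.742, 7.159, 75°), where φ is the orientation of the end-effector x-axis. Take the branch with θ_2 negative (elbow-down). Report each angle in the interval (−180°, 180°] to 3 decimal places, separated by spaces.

-149.996 -134.997 -0.007

wrist centre = target − a_3·(cos φ, sin φ) = (-3.8126, -0.5684)
cos θ_2 = (14.8586−5²−2²)/(2·5·2) = -0.7071; θ_2 = -134.9969° (elbow-down)
β = atan2(-0.5684,-3.8126) = -171.5203°; ψ = atan2(-1.4143,3.5859) = -21.5246°
θ_1 = β − ψ = -149.9957°
θ_3 = φ − θ_1 − θ_2 = -0.0075° (wrapped to (-180°,180°])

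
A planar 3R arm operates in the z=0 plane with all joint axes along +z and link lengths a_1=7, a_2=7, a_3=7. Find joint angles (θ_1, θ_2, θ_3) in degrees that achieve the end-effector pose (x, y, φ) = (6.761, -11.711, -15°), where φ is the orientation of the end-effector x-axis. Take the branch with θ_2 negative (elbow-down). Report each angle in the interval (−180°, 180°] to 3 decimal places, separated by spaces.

wrist centre = target − a_3·(cos φ, sin φ) = (-0.0005, -9.8993)
cos θ_2 = (97.9955−7²−7²)/(2·7·7) = -0.0000; θ_2 = -90.0026° (elbow-down)
β = atan2(-9.8993,-0.0005) = -90.0028°; ψ = atan2(-7.0000,6.9997) = -45.0013°
θ_1 = β − ψ = -45.0015°
θ_3 = φ − θ_1 − θ_2 = 120.0041° (wrapped to (-180°,180°])

-45.001 -90.003 120.004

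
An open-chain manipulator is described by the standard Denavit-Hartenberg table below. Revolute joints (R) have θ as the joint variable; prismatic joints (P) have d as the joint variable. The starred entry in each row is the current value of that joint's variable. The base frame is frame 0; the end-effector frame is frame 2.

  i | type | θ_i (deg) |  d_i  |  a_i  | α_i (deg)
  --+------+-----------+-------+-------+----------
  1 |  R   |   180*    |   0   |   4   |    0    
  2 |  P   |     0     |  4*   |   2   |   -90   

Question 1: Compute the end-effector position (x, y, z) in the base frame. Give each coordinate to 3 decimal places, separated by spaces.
-6.000 0.000 4.000

after link 1: o_1 = (-4.0000, 0.0000, 0.0000)
after link 2: o_2 = (-6.0000, 0.0000, 4.0000)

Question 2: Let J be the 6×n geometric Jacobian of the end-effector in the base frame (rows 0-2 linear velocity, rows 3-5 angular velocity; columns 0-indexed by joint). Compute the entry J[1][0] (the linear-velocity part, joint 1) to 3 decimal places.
-6.000

axis z_0 = ẑ; lever o_n−o_0 = (-6.0000,0.0000,4.0000)
cross product → J_v[:, 0] = (-0.0000,-6.0000,0.0000)
J_ω[:, 0] = z_0
entry J[1][0] = -6.0000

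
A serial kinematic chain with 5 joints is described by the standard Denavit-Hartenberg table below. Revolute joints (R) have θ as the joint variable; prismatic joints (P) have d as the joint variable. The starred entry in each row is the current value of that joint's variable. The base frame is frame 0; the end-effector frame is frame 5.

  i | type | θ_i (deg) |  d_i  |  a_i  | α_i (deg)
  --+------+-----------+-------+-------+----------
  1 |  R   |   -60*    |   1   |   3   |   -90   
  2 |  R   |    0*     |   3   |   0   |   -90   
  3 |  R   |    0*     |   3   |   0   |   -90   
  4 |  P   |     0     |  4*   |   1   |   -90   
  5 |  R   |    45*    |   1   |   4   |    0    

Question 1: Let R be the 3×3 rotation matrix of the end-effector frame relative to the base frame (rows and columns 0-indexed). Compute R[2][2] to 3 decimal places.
1.000

End-effector z-axis (col 2 of R) = (-0.0000,-0.0000,1.0000)
R[2][2] = 1.0000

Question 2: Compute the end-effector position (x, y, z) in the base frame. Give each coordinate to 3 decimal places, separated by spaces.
after link 1: o_1 = (1.5000, -2.5981, 1.0000)
after link 2: o_2 = (4.0981, -1.0981, 1.0000)
after link 3: o_3 = (4.0981, -1.0981, -2.0000)
after link 4: o_4 = (1.1340, -3.9641, -2.0000)
after link 5: o_5 = (4.9977, -4.9994, -1.0000)

4.998 -4.999 -1.000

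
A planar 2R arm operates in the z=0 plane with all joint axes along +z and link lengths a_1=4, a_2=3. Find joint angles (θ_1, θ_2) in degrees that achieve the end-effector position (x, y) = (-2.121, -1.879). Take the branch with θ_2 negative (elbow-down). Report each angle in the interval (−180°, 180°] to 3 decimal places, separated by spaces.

cos θ_2 = (8.0293−4²−3²)/(2·4·3) = -0.7071; θ_2 = -135.0005° (elbow-down)
β = atan2(-1.8790,-2.1210) = -138.4622°; ψ = atan2(-2.1213,1.8787) = -48.4714°
θ_1 = β − ψ = -89.9908°

-89.991 -135.001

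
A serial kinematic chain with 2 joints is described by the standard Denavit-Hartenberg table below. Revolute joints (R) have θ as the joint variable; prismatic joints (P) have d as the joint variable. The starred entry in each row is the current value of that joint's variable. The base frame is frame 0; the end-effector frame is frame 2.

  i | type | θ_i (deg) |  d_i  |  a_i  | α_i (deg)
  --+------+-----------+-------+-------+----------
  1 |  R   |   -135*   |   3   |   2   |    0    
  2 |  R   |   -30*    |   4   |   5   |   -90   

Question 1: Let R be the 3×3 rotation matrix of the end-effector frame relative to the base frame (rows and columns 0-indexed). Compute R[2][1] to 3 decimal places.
-1.000

End-effector y-axis (col 1 of R) = (0.0000,-0.0000,-1.0000)
R[2][1] = -1.0000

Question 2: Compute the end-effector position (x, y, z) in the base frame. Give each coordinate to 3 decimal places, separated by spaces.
after link 1: o_1 = (-1.4142, -1.4142, 3.0000)
after link 2: o_2 = (-6.2438, -2.7083, 7.0000)

-6.244 -2.708 7.000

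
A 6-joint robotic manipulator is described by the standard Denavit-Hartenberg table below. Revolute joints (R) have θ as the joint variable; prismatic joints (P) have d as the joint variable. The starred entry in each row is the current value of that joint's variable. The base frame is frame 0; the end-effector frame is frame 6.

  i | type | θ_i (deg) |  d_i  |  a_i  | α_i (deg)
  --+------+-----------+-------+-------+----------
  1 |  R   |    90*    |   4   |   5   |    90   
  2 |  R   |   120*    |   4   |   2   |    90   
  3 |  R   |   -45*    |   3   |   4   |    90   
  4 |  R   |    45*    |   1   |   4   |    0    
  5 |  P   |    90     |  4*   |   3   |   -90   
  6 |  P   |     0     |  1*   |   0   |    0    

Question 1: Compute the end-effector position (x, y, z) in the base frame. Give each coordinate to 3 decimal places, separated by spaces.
-2.364 10.626 8.741

after link 1: o_1 = (0.0000, 5.0000, 4.0000)
after link 2: o_2 = (4.0000, 4.0000, 5.7321)
after link 3: o_3 = (1.1716, 5.1839, 9.6815)
after link 4: o_4 = (-1.5355, 6.9869, 12.2154)
after link 5: o_5 = (-2.8640, 10.9882, 9.5276)
after link 6: o_6 = (-2.3640, 10.6259, 8.7410)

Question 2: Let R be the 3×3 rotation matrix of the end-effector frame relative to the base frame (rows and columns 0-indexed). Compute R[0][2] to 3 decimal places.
End-effector z-axis (col 2 of R) = (0.5000,-0.3624,-0.7866)
R[0][2] = 0.5000

0.500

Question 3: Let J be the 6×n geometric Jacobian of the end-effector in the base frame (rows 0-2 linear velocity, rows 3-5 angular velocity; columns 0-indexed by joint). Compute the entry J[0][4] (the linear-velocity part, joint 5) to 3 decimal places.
prismatic axis z_4 = (-0.7071,0.3536,-0.6124)
J_v[:, 4] = z_4; J_ω[:, 4] = (0,0,0)
entry J[0][4] = -0.7071

-0.707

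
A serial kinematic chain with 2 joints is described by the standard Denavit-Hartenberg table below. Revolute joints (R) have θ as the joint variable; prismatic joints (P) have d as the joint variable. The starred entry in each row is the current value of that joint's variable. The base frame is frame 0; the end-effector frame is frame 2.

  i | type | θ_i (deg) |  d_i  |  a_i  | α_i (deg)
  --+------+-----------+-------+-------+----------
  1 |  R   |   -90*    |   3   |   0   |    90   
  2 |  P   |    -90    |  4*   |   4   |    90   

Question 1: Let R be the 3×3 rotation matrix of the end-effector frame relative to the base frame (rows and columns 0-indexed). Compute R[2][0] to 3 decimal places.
-1.000

End-effector x-axis (col 0 of R) = (-0.0000,-0.0000,-1.0000)
R[2][0] = -1.0000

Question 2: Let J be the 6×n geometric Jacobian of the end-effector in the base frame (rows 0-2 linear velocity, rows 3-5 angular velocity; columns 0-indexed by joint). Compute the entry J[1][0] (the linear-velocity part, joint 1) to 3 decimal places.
-4.000

axis z_0 = ẑ; lever o_n−o_0 = (-4.0000,-0.0000,-1.0000)
cross product → J_v[:, 0] = (0.0000,-4.0000,0.0000)
J_ω[:, 0] = z_0
entry J[1][0] = -4.0000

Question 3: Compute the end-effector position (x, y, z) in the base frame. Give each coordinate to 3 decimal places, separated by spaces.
-4.000 -0.000 -1.000

after link 1: o_1 = (0.0000, 0.0000, 3.0000)
after link 2: o_2 = (-4.0000, -0.0000, -1.0000)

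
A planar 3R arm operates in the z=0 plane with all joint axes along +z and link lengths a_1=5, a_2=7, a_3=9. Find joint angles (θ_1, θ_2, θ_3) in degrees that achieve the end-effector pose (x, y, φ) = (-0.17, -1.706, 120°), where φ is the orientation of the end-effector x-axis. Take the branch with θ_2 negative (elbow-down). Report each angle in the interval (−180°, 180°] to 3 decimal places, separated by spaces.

wrist centre = target − a_3·(cos φ, sin φ) = (4.3300, -9.5002)
cos θ_2 = (109.0032−5²−7²)/(2·5·7) = 0.5000; θ_2 = -59.9969° (elbow-down)
β = atan2(-9.5002,4.3300) = -65.4975°; ψ = atan2(-6.0620,8.5003) = -35.4945°
θ_1 = β − ψ = -30.0030°
θ_3 = φ − θ_1 − θ_2 = -150.0000° (wrapped to (-180°,180°])

-30.003 -59.997 -150.000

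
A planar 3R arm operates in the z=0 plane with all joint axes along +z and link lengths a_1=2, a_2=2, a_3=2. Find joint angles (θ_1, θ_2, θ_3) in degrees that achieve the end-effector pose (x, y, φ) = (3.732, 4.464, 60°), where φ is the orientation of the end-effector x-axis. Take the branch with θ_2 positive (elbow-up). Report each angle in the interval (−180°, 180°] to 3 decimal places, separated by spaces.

29.994 30.012 -0.005

wrist centre = target − a_3·(cos φ, sin φ) = (2.7320, 2.7319)
cos θ_2 = (14.9274−2²−2²)/(2·2·2) = 0.8659; θ_2 = 30.0119° (elbow-up)
β = atan2(2.7319,2.7320) = 44.9995°; ψ = atan2(1.0004,3.7318) = 15.0060°
θ_1 = β − ψ = 29.9935°
θ_3 = φ − θ_1 − θ_2 = -0.0054° (wrapped to (-180°,180°])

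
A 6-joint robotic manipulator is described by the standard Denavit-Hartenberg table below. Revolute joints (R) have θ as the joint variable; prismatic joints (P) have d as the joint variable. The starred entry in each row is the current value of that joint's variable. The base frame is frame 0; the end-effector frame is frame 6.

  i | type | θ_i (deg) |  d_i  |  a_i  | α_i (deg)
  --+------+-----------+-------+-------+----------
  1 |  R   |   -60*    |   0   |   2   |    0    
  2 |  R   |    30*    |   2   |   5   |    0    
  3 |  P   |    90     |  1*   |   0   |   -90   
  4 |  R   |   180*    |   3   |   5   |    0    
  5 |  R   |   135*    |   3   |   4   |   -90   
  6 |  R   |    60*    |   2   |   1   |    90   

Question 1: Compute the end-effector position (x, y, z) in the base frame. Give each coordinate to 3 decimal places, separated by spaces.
after link 1: o_1 = (1.0000, -1.7321, 0.0000)
after link 2: o_2 = (5.3301, -4.2321, 2.0000)
after link 3: o_3 = (5.3301, -4.2321, 3.0000)
after link 4: o_4 = (0.2321, -7.0622, 3.0000)
after link 5: o_5 = (-0.9518, -3.1127, 5.8284)
after link 6: o_6 = (0.6821, -2.0148, 4.7678)

0.682 -2.015 4.768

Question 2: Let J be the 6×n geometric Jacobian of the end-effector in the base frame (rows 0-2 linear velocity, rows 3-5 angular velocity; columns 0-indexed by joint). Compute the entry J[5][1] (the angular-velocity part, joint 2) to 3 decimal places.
axis z_1 = (0.0000,0.0000,1.0000); lever o_n−o_1 = (-0.3179,-0.2827,4.7678)
cross product → J_v[:, 1] = (0.2827,-0.3179,0.0000)
J_ω[:, 1] = z_1
entry J[5][1] = 1.0000

1.000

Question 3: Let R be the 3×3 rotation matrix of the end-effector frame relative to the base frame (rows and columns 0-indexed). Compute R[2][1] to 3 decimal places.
-0.707

End-effector y-axis (col 1 of R) = (0.3536,0.6124,-0.7071)
R[2][1] = -0.7071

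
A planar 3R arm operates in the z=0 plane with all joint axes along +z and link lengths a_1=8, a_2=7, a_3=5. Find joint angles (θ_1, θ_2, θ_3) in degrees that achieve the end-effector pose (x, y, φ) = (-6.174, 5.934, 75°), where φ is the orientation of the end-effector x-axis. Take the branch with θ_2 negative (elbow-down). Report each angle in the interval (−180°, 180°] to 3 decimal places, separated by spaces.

wrist centre = target − a_3·(cos φ, sin φ) = (-7.4681, 1.1044)
cos θ_2 = (56.9921−8²−7²)/(2·8·7) = -0.5001; θ_2 = -120.0047° (elbow-down)
β = atan2(1.1044,-7.4681) = 171.5881°; ψ = atan2(-6.0619,4.4995) = -53.4149°
θ_1 = β − ψ = 225.0031°
θ_3 = φ − θ_1 − θ_2 = -29.9984° (wrapped to (-180°,180°])

-134.997 -120.005 -29.998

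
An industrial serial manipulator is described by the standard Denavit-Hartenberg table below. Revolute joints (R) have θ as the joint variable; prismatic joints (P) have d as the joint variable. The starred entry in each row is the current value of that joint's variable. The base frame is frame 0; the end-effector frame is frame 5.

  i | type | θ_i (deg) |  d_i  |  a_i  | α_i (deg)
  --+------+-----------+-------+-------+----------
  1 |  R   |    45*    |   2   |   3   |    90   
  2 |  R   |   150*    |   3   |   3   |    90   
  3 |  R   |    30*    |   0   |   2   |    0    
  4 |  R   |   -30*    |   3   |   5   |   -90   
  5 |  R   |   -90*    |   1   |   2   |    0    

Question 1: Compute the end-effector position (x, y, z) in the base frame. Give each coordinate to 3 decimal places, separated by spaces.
after link 1: o_1 = (2.1213, 2.1213, 2.0000)
after link 2: o_2 = (2.4055, -1.8371, 3.5000)
after link 3: o_3 = (2.0520, -3.6049, 4.3660)
after link 4: o_4 = (0.0508, -5.6061, 9.4641)
after link 5: o_5 = (1.4650, -5.6061, 11.1962)

1.465 -5.606 11.196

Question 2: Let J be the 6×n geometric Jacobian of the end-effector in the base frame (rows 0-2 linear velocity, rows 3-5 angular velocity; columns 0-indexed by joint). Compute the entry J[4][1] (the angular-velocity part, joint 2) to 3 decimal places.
axis z_1 = (0.7071,-0.7071,0.0000); lever o_n−o_1 = (-0.6563,-7.7274,9.1962)
cross product → J_v[:, 1] = (-6.5027,-6.5027,-5.9282)
J_ω[:, 1] = z_1
entry J[4][1] = -0.7071

-0.707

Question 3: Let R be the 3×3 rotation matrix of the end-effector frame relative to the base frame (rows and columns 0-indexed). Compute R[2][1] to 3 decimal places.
0.500

End-effector y-axis (col 1 of R) = (-0.6124,-0.6124,0.5000)
R[2][1] = 0.5000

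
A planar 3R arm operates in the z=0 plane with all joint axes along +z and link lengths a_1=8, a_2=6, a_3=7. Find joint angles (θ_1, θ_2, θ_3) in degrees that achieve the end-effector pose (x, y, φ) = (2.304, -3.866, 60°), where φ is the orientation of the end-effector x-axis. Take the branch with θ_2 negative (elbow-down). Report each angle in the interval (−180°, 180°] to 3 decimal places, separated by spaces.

wrist centre = target − a_3·(cos φ, sin φ) = (-1.1960, -9.9282)
cos θ_2 = (99.9991−8²−6²)/(2·8·6) = -0.0000; θ_2 = -90.0005° (elbow-down)
β = atan2(-9.9282,-1.1960) = -96.8690°; ψ = atan2(-6.0000,7.9999) = -36.8701°
θ_1 = β − ψ = -59.9990°
θ_3 = φ − θ_1 − θ_2 = -150.0005° (wrapped to (-180°,180°])

-59.999 -90.001 -150.001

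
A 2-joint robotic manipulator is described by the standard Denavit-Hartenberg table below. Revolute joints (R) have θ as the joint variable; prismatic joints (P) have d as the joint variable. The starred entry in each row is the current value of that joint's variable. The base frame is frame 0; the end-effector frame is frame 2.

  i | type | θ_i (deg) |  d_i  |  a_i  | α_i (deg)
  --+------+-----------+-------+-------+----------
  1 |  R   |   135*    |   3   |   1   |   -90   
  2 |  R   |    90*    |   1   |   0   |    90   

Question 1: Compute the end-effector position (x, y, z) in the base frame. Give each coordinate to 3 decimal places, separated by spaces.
-1.414 0.000 3.000

after link 1: o_1 = (-0.7071, 0.7071, 3.0000)
after link 2: o_2 = (-1.4142, 0.0000, 3.0000)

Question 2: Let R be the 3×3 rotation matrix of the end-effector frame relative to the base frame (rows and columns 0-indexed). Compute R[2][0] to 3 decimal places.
-1.000

End-effector x-axis (col 0 of R) = (-0.0000,0.0000,-1.0000)
R[2][0] = -1.0000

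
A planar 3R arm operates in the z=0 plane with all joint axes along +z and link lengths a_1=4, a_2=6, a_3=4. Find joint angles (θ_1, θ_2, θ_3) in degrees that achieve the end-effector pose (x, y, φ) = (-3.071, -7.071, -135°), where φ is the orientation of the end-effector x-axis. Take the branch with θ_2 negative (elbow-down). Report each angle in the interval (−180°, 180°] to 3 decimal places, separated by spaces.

0.002 -135.001 -0.001

wrist centre = target − a_3·(cos φ, sin φ) = (-0.2426, -4.2426)
cos θ_2 = (18.0583−4²−6²)/(2·4·6) = -0.7071; θ_2 = -135.0010° (elbow-down)
β = atan2(-4.2426,-0.2426) = -93.2724°; ψ = atan2(-4.2426,-0.2427) = -93.2743°
θ_1 = β − ψ = 0.0019°
θ_3 = φ − θ_1 − θ_2 = -0.0009° (wrapped to (-180°,180°])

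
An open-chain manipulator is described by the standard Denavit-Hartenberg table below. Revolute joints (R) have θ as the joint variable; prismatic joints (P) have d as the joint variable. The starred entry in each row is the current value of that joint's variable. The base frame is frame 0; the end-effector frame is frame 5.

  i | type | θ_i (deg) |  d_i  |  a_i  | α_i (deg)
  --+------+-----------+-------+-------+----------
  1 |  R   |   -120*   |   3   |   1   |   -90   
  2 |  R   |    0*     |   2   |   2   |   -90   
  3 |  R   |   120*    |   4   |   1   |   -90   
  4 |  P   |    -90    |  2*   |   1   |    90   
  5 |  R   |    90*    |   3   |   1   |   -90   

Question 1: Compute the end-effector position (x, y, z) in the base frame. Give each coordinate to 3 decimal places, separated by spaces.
3.830 -3.830 -2.000

after link 1: o_1 = (-0.5000, -0.8660, 3.0000)
after link 2: o_2 = (0.2321, -3.5981, 3.0000)
after link 3: o_3 = (-0.2679, -2.7321, -1.0000)
after link 4: o_4 = (1.4641, -1.7321, -2.0000)
after link 5: o_5 = (3.8301, -3.8301, -2.0000)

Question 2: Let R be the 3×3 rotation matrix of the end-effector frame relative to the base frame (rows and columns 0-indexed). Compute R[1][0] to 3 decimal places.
End-effector x-axis (col 0 of R) = (0.8660,0.5000,-0.0000)
R[1][0] = 0.5000

0.500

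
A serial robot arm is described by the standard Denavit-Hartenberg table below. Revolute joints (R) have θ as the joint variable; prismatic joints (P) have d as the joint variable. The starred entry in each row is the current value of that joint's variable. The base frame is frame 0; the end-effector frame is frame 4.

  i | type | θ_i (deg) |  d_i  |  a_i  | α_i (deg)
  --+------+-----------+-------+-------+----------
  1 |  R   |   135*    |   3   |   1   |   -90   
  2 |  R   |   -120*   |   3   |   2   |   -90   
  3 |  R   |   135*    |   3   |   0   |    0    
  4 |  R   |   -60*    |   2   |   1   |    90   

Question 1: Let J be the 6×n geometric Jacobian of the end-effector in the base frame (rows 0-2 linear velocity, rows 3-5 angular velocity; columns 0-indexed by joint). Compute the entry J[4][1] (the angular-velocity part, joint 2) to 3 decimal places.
-0.707

axis z_1 = (-0.7071,-0.7071,0.0000); lever o_n−o_1 = (-3.7016,0.8249,4.4562)
cross product → J_v[:, 1] = (-3.1510,3.1510,-3.2007)
J_ω[:, 1] = z_1
entry J[4][1] = -0.7071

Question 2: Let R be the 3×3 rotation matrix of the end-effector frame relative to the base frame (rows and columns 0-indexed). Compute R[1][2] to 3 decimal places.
-0.525

End-effector z-axis (col 2 of R) = (0.1585,-0.5245,0.8365)
R[1][2] = -0.5245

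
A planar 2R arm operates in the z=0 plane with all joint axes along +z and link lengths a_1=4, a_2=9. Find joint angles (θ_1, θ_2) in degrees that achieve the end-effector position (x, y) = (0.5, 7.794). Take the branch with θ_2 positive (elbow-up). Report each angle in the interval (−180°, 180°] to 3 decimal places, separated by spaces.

cos θ_2 = (60.9964−4²−9²)/(2·4·9) = -0.5000; θ_2 = 120.0033° (elbow-up)
β = atan2(7.7940,0.5000) = 86.3294°; ψ = atan2(7.7940,-0.5004) = 93.6739°
θ_1 = β − ψ = -7.3445°

-7.344 120.003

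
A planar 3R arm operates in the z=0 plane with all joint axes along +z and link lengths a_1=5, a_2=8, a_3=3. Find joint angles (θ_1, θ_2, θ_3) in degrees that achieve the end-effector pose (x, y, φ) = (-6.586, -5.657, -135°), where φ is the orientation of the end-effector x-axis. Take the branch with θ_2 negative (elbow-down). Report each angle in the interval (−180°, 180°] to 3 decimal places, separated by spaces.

wrist centre = target − a_3·(cos φ, sin φ) = (-4.4647, -3.5357)
cos θ_2 = (32.4344−5²−8²)/(2·5·8) = -0.7071; θ_2 = -134.9970° (elbow-down)
β = atan2(-3.5357,-4.4647) = -141.6235°; ψ = atan2(-5.6571,-0.6566) = -96.6200°
θ_1 = β − ψ = -45.0035°
θ_3 = φ − θ_1 − θ_2 = 45.0005° (wrapped to (-180°,180°])

-45.003 -134.997 45.000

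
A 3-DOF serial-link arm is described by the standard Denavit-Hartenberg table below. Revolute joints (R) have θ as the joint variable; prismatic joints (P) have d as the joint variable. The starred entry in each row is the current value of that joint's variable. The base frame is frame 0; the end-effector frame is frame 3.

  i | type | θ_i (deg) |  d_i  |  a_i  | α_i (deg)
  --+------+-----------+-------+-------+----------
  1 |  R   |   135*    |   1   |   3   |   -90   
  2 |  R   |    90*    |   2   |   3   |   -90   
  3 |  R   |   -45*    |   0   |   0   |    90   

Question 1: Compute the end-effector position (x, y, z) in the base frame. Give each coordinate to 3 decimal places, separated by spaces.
-3.536 0.707 -2.000

after link 1: o_1 = (-2.1213, 2.1213, 1.0000)
after link 2: o_2 = (-3.5355, 0.7071, -2.0000)
after link 3: o_3 = (-3.5355, 0.7071, -2.0000)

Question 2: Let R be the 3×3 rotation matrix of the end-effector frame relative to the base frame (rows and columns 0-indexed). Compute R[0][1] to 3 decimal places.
End-effector y-axis (col 1 of R) = (0.7071,-0.7071,-0.0000)
R[0][1] = 0.7071

0.707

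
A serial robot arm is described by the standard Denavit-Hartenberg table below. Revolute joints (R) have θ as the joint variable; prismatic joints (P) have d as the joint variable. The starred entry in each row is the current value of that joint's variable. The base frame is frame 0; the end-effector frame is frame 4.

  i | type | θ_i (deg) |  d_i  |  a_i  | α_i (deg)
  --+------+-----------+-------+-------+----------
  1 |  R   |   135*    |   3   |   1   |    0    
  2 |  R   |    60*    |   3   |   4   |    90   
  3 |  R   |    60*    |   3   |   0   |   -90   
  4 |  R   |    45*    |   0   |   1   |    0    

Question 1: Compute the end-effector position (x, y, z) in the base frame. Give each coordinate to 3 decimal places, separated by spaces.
after link 1: o_1 = (-0.7071, 0.7071, 3.0000)
after link 2: o_2 = (-4.5708, -0.3282, 6.0000)
after link 3: o_3 = (-5.3473, 2.5696, 6.0000)
after link 4: o_4 = (-5.5058, 1.7951, 6.6124)

-5.506 1.795 6.612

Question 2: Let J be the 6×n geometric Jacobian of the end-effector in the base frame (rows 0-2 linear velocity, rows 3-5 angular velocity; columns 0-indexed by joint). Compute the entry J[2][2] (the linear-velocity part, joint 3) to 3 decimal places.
axis z_2 = (-0.2588,0.9659,0.0000); lever o_n−o_2 = (-0.9350,2.1233,0.6124)
cross product → J_v[:, 2] = (0.5915,0.1585,0.3536)
J_ω[:, 2] = z_2
entry J[2][2] = 0.3536

0.354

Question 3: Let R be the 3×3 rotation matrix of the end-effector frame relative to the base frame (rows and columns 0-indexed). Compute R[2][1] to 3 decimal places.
End-effector y-axis (col 1 of R) = (0.5245,-0.5915,-0.6124)
R[2][1] = -0.6124

-0.612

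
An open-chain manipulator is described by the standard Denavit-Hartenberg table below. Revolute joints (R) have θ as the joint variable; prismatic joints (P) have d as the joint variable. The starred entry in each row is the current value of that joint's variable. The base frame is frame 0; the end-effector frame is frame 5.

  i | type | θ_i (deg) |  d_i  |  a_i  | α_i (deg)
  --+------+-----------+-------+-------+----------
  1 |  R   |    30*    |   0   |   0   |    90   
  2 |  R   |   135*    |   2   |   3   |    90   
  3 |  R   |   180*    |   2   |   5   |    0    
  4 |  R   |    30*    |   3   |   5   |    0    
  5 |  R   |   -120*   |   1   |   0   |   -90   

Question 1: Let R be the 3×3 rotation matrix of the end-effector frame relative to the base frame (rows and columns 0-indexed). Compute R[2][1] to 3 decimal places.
End-effector y-axis (col 1 of R) = (-0.6124,-0.3536,-0.7071)
R[2][1] = -0.7071

-0.707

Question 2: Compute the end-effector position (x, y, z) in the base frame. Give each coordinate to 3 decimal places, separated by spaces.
after link 1: o_1 = (0.0000, 0.0000, 0.0000)
after link 2: o_2 = (-0.8371, -2.7927, 2.1213)
after link 3: o_3 = (3.4495, -0.3178, 0.0000)
after link 4: o_4 = (6.6883, 4.4388, -0.9405)
after link 5: o_5 = (7.3006, 4.7924, -0.2334)

7.301 4.792 -0.233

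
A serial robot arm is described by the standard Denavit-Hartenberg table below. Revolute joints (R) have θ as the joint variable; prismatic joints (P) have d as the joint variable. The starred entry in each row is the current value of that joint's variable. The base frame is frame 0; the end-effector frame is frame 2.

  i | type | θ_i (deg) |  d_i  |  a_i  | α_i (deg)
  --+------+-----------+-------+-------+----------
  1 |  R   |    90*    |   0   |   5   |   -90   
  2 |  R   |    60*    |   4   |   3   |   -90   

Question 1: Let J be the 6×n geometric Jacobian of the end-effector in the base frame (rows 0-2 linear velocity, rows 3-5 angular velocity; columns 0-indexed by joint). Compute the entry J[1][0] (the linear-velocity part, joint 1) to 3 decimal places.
-4.000

axis z_0 = ẑ; lever o_n−o_0 = (-4.0000,6.5000,-2.5981)
cross product → J_v[:, 0] = (-6.5000,-4.0000,0.0000)
J_ω[:, 0] = z_0
entry J[1][0] = -4.0000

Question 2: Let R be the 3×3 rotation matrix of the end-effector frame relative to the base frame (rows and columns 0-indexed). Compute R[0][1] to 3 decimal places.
End-effector y-axis (col 1 of R) = (1.0000,-0.0000,-0.0000)
R[0][1] = 1.0000

1.000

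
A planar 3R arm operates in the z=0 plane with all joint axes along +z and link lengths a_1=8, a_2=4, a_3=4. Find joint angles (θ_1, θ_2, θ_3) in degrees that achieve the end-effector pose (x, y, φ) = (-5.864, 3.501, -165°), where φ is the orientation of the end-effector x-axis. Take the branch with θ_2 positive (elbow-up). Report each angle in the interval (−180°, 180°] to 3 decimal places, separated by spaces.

wrist centre = target − a_3·(cos φ, sin φ) = (-2.0003, 4.5363)
cos θ_2 = (24.5790−8²−4²)/(2·8·4) = -0.8660; θ_2 = 149.9917° (elbow-up)
β = atan2(4.5363,-2.0003) = 113.7954°; ψ = atan2(2.0005,4.5362) = 23.7979°
θ_1 = β − ψ = 89.9974°
θ_3 = φ − θ_1 − θ_2 = -44.9892° (wrapped to (-180°,180°])

89.997 149.992 -44.989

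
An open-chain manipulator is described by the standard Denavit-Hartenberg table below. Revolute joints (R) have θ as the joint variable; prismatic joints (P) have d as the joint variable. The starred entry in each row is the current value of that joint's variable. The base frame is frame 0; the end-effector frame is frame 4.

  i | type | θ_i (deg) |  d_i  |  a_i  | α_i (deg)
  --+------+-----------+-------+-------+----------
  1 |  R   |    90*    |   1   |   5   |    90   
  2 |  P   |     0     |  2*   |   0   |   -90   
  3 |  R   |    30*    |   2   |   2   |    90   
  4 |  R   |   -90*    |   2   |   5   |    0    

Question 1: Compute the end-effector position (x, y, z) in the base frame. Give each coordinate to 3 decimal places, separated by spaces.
2.732 7.732 -2.000

after link 1: o_1 = (0.0000, 5.0000, 1.0000)
after link 2: o_2 = (2.0000, 5.0000, 1.0000)
after link 3: o_3 = (1.0000, 6.7321, 3.0000)
after link 4: o_4 = (2.7321, 7.7321, -2.0000)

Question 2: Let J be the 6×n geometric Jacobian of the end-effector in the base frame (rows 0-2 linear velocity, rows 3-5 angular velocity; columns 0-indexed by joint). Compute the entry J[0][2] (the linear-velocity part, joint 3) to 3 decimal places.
axis z_2 = (0.0000,0.0000,1.0000); lever o_n−o_2 = (0.7321,2.7321,-3.0000)
cross product → J_v[:, 2] = (-2.7321,0.7321,0.0000)
J_ω[:, 2] = z_2
entry J[0][2] = -2.7321

-2.732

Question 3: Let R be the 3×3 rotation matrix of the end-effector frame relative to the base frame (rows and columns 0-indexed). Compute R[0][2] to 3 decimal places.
0.866

End-effector z-axis (col 2 of R) = (0.8660,0.5000,0.0000)
R[0][2] = 0.8660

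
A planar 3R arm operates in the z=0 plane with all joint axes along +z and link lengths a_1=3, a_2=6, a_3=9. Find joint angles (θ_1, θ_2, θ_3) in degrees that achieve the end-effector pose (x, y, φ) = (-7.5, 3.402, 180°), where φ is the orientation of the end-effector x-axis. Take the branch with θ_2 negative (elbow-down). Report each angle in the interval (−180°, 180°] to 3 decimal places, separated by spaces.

-167.590 -149.998 137.588

wrist centre = target − a_3·(cos φ, sin φ) = (1.5000, 3.4020)
cos θ_2 = (13.8236−3²−6²)/(2·3·6) = -0.8660; θ_2 = -149.9983° (elbow-down)
β = atan2(3.4020,1.5000) = 66.2065°; ψ = atan2(-3.0001,-2.1961) = -126.2036°
θ_1 = β − ψ = 192.4101°
θ_3 = φ − θ_1 − θ_2 = 137.5883° (wrapped to (-180°,180°])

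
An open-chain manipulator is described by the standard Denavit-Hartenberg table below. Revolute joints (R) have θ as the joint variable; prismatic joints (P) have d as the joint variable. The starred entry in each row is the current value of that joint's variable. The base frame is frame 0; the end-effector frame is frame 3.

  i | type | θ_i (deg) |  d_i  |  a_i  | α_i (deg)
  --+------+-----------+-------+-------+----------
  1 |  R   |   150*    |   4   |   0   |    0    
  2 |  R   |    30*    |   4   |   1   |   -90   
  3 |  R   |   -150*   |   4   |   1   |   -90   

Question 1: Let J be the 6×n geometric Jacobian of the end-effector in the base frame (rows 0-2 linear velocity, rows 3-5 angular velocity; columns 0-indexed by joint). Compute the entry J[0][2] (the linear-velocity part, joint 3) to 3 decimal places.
-0.500

axis z_2 = (0.0000,-1.0000,0.0000); lever o_n−o_2 = (0.8660,-4.0000,0.5000)
cross product → J_v[:, 2] = (-0.5000,0.0000,0.8660)
J_ω[:, 2] = z_2
entry J[0][2] = -0.5000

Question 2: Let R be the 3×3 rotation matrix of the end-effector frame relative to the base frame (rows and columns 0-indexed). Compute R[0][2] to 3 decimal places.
End-effector z-axis (col 2 of R) = (-0.5000,-0.0000,0.8660)
R[0][2] = -0.5000

-0.500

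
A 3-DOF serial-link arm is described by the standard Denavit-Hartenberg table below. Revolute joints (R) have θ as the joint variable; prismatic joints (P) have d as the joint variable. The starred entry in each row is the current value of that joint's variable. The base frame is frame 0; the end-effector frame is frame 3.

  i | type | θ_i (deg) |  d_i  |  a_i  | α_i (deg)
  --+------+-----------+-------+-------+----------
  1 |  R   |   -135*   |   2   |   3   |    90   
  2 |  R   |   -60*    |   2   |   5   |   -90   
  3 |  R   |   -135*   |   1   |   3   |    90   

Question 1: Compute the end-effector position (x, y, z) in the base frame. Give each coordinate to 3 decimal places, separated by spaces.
after link 1: o_1 = (-2.1213, -2.1213, 2.0000)
after link 2: o_2 = (-5.3033, -2.4749, -2.3301)
after link 3: o_3 = (-6.6657, -0.8372, 0.0070)

-6.666 -0.837 0.007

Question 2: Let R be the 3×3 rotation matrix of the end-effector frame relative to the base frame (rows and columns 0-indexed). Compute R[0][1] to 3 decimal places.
End-effector y-axis (col 1 of R) = (-0.6124,-0.6124,0.5000)
R[0][1] = -0.6124

-0.612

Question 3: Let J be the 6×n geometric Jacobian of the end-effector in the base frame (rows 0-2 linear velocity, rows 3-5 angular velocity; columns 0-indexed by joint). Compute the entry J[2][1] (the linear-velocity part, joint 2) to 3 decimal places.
2.305

axis z_1 = (-0.7071,0.7071,0.0000); lever o_n−o_1 = (-4.5444,1.2841,-1.9930)
cross product → J_v[:, 1] = (-1.4093,-1.4093,2.3054)
J_ω[:, 1] = z_1
entry J[2][1] = 2.3054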